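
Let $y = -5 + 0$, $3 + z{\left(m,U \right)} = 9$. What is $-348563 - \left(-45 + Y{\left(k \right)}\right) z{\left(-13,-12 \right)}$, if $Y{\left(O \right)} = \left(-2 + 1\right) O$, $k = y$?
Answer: $-348323$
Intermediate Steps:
$z{\left(m,U \right)} = 6$ ($z{\left(m,U \right)} = -3 + 9 = 6$)
$y = -5$
$k = -5$
$Y{\left(O \right)} = - O$
$-348563 - \left(-45 + Y{\left(k \right)}\right) z{\left(-13,-12 \right)} = -348563 - \left(-45 - -5\right) 6 = -348563 - \left(-45 + 5\right) 6 = -348563 - \left(-40\right) 6 = -348563 - -240 = -348563 + 240 = -348323$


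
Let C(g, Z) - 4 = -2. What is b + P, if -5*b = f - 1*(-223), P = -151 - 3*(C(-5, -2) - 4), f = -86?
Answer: -862/5 ≈ -172.40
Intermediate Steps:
C(g, Z) = 2 (C(g, Z) = 4 - 2 = 2)
P = -145 (P = -151 - 3*(2 - 4) = -151 - 3*(-2) = -151 + 6 = -145)
b = -137/5 (b = -(-86 - 1*(-223))/5 = -(-86 + 223)/5 = -⅕*137 = -137/5 ≈ -27.400)
b + P = -137/5 - 145 = -862/5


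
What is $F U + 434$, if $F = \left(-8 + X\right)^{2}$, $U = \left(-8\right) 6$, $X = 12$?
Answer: $-334$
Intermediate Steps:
$U = -48$
$F = 16$ ($F = \left(-8 + 12\right)^{2} = 4^{2} = 16$)
$F U + 434 = 16 \left(-48\right) + 434 = -768 + 434 = -334$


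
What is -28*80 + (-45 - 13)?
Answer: -2298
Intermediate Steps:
-28*80 + (-45 - 13) = -2240 - 58 = -2298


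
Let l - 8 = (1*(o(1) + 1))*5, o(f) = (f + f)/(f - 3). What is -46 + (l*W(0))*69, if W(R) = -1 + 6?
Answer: 2714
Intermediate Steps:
W(R) = 5
o(f) = 2*f/(-3 + f) (o(f) = (2*f)/(-3 + f) = 2*f/(-3 + f))
l = 8 (l = 8 + (1*(2*1/(-3 + 1) + 1))*5 = 8 + (1*(2*1/(-2) + 1))*5 = 8 + (1*(2*1*(-1/2) + 1))*5 = 8 + (1*(-1 + 1))*5 = 8 + (1*0)*5 = 8 + 0*5 = 8 + 0 = 8)
-46 + (l*W(0))*69 = -46 + (8*5)*69 = -46 + 40*69 = -46 + 2760 = 2714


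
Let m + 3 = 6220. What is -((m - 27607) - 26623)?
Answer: 48013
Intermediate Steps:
m = 6217 (m = -3 + 6220 = 6217)
-((m - 27607) - 26623) = -((6217 - 27607) - 26623) = -(-21390 - 26623) = -1*(-48013) = 48013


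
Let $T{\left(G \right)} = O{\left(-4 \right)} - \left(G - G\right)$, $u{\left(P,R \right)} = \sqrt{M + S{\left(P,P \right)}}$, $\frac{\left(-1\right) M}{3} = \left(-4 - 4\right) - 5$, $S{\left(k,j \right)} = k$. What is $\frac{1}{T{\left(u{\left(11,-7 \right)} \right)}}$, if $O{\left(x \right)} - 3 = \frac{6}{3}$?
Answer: $\frac{1}{5} \approx 0.2$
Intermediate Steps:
$O{\left(x \right)} = 5$ ($O{\left(x \right)} = 3 + \frac{6}{3} = 3 + 6 \cdot \frac{1}{3} = 3 + 2 = 5$)
$M = 39$ ($M = - 3 \left(\left(-4 - 4\right) - 5\right) = - 3 \left(-8 - 5\right) = \left(-3\right) \left(-13\right) = 39$)
$u{\left(P,R \right)} = \sqrt{39 + P}$
$T{\left(G \right)} = 5$ ($T{\left(G \right)} = 5 - \left(G - G\right) = 5 - 0 = 5 + 0 = 5$)
$\frac{1}{T{\left(u{\left(11,-7 \right)} \right)}} = \frac{1}{5}$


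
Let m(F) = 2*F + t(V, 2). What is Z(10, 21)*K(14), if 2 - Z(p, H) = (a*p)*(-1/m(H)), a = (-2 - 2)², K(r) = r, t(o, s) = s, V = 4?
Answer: 868/11 ≈ 78.909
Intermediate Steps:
m(F) = 2 + 2*F (m(F) = 2*F + 2 = 2 + 2*F)
a = 16 (a = (-4)² = 16)
Z(p, H) = 2 + 16*p/(2 + 2*H) (Z(p, H) = 2 - 16*p*(-1/(2 + 2*H)) = 2 - (-16)*p/(2 + 2*H) = 2 + 16*p/(2 + 2*H))
Z(10, 21)*K(14) = (2*(1 + 21 + 4*10)/(1 + 21))*14 = (2*(1 + 21 + 40)/22)*14 = (2*(1/22)*62)*14 = (62/11)*14 = 868/11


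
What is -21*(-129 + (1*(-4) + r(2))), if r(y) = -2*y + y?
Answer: 2835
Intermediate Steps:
r(y) = -y
-21*(-129 + (1*(-4) + r(2))) = -21*(-129 + (1*(-4) - 1*2)) = -21*(-129 + (-4 - 2)) = -21*(-129 - 6) = -21*(-135) = 2835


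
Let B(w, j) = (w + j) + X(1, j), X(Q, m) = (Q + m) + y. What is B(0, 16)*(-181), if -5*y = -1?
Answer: -30046/5 ≈ -6009.2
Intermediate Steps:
y = 1/5 (y = -1/5*(-1) = 1/5 ≈ 0.20000)
X(Q, m) = 1/5 + Q + m (X(Q, m) = (Q + m) + 1/5 = 1/5 + Q + m)
B(w, j) = 6/5 + w + 2*j (B(w, j) = (w + j) + (1/5 + 1 + j) = (j + w) + (6/5 + j) = 6/5 + w + 2*j)
B(0, 16)*(-181) = (6/5 + 0 + 2*16)*(-181) = (6/5 + 0 + 32)*(-181) = (166/5)*(-181) = -30046/5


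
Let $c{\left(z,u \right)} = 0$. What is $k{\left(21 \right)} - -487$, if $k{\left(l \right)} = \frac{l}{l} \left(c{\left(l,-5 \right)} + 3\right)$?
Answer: $490$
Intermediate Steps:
$k{\left(l \right)} = 3$ ($k{\left(l \right)} = \frac{l}{l} \left(0 + 3\right) = 1 \cdot 3 = 3$)
$k{\left(21 \right)} - -487 = 3 - -487 = 3 + 487 = 490$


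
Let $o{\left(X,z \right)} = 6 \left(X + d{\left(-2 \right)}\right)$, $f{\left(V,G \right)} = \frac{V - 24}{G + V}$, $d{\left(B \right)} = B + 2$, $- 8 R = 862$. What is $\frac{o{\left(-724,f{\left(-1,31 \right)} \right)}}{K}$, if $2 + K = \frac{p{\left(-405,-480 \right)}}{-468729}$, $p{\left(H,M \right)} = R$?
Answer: $\frac{8144635104}{3749401} \approx 2172.3$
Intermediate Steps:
$R = - \frac{431}{4}$ ($R = \left(- \frac{1}{8}\right) 862 = - \frac{431}{4} \approx -107.75$)
$p{\left(H,M \right)} = - \frac{431}{4}$
$d{\left(B \right)} = 2 + B$
$f{\left(V,G \right)} = \frac{-24 + V}{G + V}$
$o{\left(X,z \right)} = 6 X$ ($o{\left(X,z \right)} = 6 \left(X + \left(2 - 2\right)\right) = 6 \left(X + 0\right) = 6 X$)
$K = - \frac{3749401}{1874916}$ ($K = -2 - \frac{431}{4 \left(-468729\right)} = -2 - - \frac{431}{1874916} = -2 + \frac{431}{1874916} = - \frac{3749401}{1874916} \approx -1.9998$)
$\frac{o{\left(-724,f{\left(-1,31 \right)} \right)}}{K} = \frac{6 \left(-724\right)}{- \frac{3749401}{1874916}} = \left(-4344\right) \left(- \frac{1874916}{3749401}\right) = \frac{8144635104}{3749401}$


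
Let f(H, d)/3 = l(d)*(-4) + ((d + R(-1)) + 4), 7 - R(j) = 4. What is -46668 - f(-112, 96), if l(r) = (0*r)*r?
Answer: -46977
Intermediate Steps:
R(j) = 3 (R(j) = 7 - 1*4 = 7 - 4 = 3)
l(r) = 0 (l(r) = 0*r = 0)
f(H, d) = 21 + 3*d (f(H, d) = 3*(0*(-4) + ((d + 3) + 4)) = 3*(0 + ((3 + d) + 4)) = 3*(0 + (7 + d)) = 3*(7 + d) = 21 + 3*d)
-46668 - f(-112, 96) = -46668 - (21 + 3*96) = -46668 - (21 + 288) = -46668 - 1*309 = -46668 - 309 = -46977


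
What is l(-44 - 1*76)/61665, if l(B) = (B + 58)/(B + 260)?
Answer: -31/4316550 ≈ -7.1817e-6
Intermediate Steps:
l(B) = (58 + B)/(260 + B)
l(-44 - 1*76)/61665 = ((58 + (-44 - 1*76))/(260 + (-44 - 1*76)))/61665 = ((58 + (-44 - 76))/(260 + (-44 - 76)))*(1/61665) = ((58 - 120)/(260 - 120))*(1/61665) = (-62/140)*(1/61665) = ((1/140)*(-62))*(1/61665) = -31/70*1/61665 = -31/4316550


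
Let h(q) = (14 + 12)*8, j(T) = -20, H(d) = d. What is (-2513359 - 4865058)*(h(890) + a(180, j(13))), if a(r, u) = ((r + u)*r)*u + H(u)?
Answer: 4248581049604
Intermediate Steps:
a(r, u) = u + r*u*(r + u) (a(r, u) = ((r + u)*r)*u + u = (r*(r + u))*u + u = r*u*(r + u) + u = u + r*u*(r + u))
h(q) = 208 (h(q) = 26*8 = 208)
(-2513359 - 4865058)*(h(890) + a(180, j(13))) = (-2513359 - 4865058)*(208 - 20*(1 + 180² + 180*(-20))) = -7378417*(208 - 20*(1 + 32400 - 3600)) = -7378417*(208 - 20*28801) = -7378417*(208 - 576020) = -7378417*(-575812) = 4248581049604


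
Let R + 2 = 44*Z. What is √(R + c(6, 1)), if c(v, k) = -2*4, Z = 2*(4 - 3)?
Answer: √78 ≈ 8.8318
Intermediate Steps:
Z = 2 (Z = 2*1 = 2)
c(v, k) = -8
R = 86 (R = -2 + 44*2 = -2 + 88 = 86)
√(R + c(6, 1)) = √(86 - 8) = √78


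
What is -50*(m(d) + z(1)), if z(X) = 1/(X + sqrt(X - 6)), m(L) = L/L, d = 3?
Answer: 50*(-sqrt(5) + 2*I)/(sqrt(5) - I) ≈ -58.333 + 18.634*I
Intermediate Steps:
m(L) = 1
z(X) = 1/(X + sqrt(-6 + X))
-50*(m(d) + z(1)) = -50*(1 + 1/(1 + sqrt(-6 + 1))) = -50*(1 + 1/(1 + sqrt(-5))) = -50*(1 + 1/(1 + I*sqrt(5))) = -50 - 50/(1 + I*sqrt(5))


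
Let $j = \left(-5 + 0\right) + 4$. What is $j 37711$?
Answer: $-37711$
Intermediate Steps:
$j = -1$ ($j = -5 + 4 = -1$)
$j 37711 = \left(-1\right) 37711 = -37711$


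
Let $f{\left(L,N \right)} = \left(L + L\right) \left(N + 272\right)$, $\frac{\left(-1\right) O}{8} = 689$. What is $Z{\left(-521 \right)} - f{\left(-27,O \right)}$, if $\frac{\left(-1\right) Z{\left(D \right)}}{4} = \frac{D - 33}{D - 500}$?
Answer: $- \frac{288904376}{1021} \approx -2.8296 \cdot 10^{5}$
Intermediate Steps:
$O = -5512$ ($O = \left(-8\right) 689 = -5512$)
$f{\left(L,N \right)} = 2 L \left(272 + N\right)$
$Z{\left(D \right)} = - \frac{4 \left(-33 + D\right)}{-500 + D}$ ($Z{\left(D \right)} = - 4 \frac{D - 33}{D - 500} = - 4 \frac{-33 + D}{-500 + D} = - \frac{4 \left(-33 + D\right)}{-500 + D}$)
$Z{\left(-521 \right)} - f{\left(-27,O \right)} = \frac{4 \left(33 - -521\right)}{-500 - 521} - 2 \left(-27\right) \left(272 - 5512\right) = \frac{4 \left(33 + 521\right)}{-1021} - 2 \left(-27\right) \left(-5240\right) = 4 \left(- \frac{1}{1021}\right) 554 - 282960 = - \frac{2216}{1021} - 282960 = - \frac{288904376}{1021}$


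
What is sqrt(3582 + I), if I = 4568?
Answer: 5*sqrt(326) ≈ 90.277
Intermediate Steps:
sqrt(3582 + I) = sqrt(3582 + 4568) = sqrt(8150) = 5*sqrt(326)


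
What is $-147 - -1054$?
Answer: $907$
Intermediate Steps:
$-147 - -1054 = -147 + 1054 = 907$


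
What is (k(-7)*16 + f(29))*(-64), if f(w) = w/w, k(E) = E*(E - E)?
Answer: -64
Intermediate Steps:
k(E) = 0 (k(E) = E*0 = 0)
f(w) = 1
(k(-7)*16 + f(29))*(-64) = (0*16 + 1)*(-64) = (0 + 1)*(-64) = 1*(-64) = -64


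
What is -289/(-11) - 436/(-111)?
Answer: 36875/1221 ≈ 30.201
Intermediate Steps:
-289/(-11) - 436/(-111) = -289*(-1/11) - 436*(-1/111) = 289/11 + 436/111 = 36875/1221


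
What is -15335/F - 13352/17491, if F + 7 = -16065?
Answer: 53631141/281115352 ≈ 0.19078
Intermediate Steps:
F = -16072 (F = -7 - 16065 = -16072)
-15335/F - 13352/17491 = -15335/(-16072) - 13352/17491 = -15335*(-1/16072) - 13352*1/17491 = 15335/16072 - 13352/17491 = 53631141/281115352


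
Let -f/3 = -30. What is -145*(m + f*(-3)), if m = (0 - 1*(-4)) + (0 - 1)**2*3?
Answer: 38135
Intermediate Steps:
f = 90 (f = -3*(-30) = 90)
m = 7 (m = (0 + 4) + (-1)**2*3 = 4 + 1*3 = 4 + 3 = 7)
-145*(m + f*(-3)) = -145*(7 + 90*(-3)) = -145*(7 - 270) = -145*(-263) = 38135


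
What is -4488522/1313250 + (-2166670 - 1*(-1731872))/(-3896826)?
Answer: -1409999229806/426458895375 ≈ -3.3063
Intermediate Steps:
-4488522/1313250 + (-2166670 - 1*(-1731872))/(-3896826) = -4488522*1/1313250 + (-2166670 + 1731872)*(-1/3896826) = -748087/218875 - 434798*(-1/3896826) = -748087/218875 + 217399/1948413 = -1409999229806/426458895375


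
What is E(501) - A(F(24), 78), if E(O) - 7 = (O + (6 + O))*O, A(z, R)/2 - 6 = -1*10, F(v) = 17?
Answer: 505023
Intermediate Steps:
A(z, R) = -8 (A(z, R) = 12 + 2*(-1*10) = 12 + 2*(-10) = 12 - 20 = -8)
E(O) = 7 + O*(6 + 2*O) (E(O) = 7 + (O + (6 + O))*O = 7 + (6 + 2*O)*O = 7 + O*(6 + 2*O))
E(501) - A(F(24), 78) = (7 + 2*501**2 + 6*501) - 1*(-8) = (7 + 2*251001 + 3006) + 8 = (7 + 502002 + 3006) + 8 = 505015 + 8 = 505023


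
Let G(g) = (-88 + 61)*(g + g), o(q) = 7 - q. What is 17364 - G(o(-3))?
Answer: 17904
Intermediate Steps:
G(g) = -54*g
17364 - G(o(-3)) = 17364 - (-54)*(7 - 1*(-3)) = 17364 - (-54)*(7 + 3) = 17364 - (-54)*10 = 17364 - 1*(-540) = 17364 + 540 = 17904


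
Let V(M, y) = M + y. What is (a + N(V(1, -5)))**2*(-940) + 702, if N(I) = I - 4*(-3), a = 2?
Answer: -93298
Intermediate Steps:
N(I) = 12 + I (N(I) = I + 12 = 12 + I)
(a + N(V(1, -5)))**2*(-940) + 702 = (2 + (12 + (1 - 5)))**2*(-940) + 702 = (2 + (12 - 4))**2*(-940) + 702 = (2 + 8)**2*(-940) + 702 = 10**2*(-940) + 702 = 100*(-940) + 702 = -94000 + 702 = -93298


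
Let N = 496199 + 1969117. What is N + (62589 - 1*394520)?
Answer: 2133385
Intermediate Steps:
N = 2465316
N + (62589 - 1*394520) = 2465316 + (62589 - 1*394520) = 2465316 + (62589 - 394520) = 2465316 - 331931 = 2133385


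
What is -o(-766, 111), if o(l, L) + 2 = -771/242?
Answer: 1255/242 ≈ 5.1860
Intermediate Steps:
o(l, L) = -1255/242 (o(l, L) = -2 - 771/242 = -1255/242)
-o(-766, 111) = -1*(-1255/242) = 1255/242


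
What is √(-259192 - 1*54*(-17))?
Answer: I*√258274 ≈ 508.21*I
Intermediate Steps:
√(-259192 - 1*54*(-17)) = √(-259192 - 54*(-17)) = √(-259192 + 918) = √(-258274) = I*√258274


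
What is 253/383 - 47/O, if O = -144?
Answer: 54433/55152 ≈ 0.98696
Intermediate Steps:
253/383 - 47/O = 253/383 - 47/(-144) = 253*(1/383) - 47*(-1/144) = 253/383 + 47/144 = 54433/55152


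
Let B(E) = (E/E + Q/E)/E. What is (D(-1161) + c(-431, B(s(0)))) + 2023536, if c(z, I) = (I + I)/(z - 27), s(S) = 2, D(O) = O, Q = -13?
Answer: 1852495511/916 ≈ 2.0224e+6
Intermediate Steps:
B(E) = (1 - 13/E)/E (B(E) = (E/E - 13/E)/E = (1 - 13/E)/E)
c(z, I) = 2*I/(-27 + z) (c(z, I) = (2*I)/(-27 + z) = 2*I/(-27 + z))
(D(-1161) + c(-431, B(s(0)))) + 2023536 = (-1161 + 2*((-13 + 2)/2**2)/(-27 - 431)) + 2023536 = (-1161 + 2*((1/4)*(-11))/(-458)) + 2023536 = (-1161 + 2*(-11/4)*(-1/458)) + 2023536 = (-1161 + 11/916) + 2023536 = -1063465/916 + 2023536 = 1852495511/916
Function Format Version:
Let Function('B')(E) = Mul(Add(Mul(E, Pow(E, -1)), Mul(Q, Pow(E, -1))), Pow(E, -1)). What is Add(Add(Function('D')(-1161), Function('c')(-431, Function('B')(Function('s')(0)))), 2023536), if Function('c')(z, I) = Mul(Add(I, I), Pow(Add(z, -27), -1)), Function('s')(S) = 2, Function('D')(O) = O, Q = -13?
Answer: Rational(1852495511, 916) ≈ 2.0224e+6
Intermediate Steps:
Function('B')(E) = Mul(Pow(E, -1), Add(1, Mul(-13, Pow(E, -1)))) (Function('B')(E) = Mul(Add(Mul(E, Pow(E, -1)), Mul(-13, Pow(E, -1))), Pow(E, -1)) = Mul(Add(1, Mul(-13, Pow(E, -1))), Pow(E, -1)) = Mul(Pow(E, -1), Add(1, Mul(-13, Pow(E, -1)))))
Function('c')(z, I) = Mul(2, I, Pow(Add(-27, z), -1)) (Function('c')(z, I) = Mul(Mul(2, I), Pow(Add(-27, z), -1)) = Mul(2, I, Pow(Add(-27, z), -1)))
Add(Add(Function('D')(-1161), Function('c')(-431, Function('B')(Function('s')(0)))), 2023536) = Add(Add(-1161, Mul(2, Mul(Pow(2, -2), Add(-13, 2)), Pow(Add(-27, -431), -1))), 2023536) = Add(Add(-1161, Mul(2, Mul(Rational(1, 4), -11), Pow(-458, -1))), 2023536) = Add(Add(-1161, Mul(2, Rational(-11, 4), Rational(-1, 458))), 2023536) = Add(Add(-1161, Rational(11, 916)), 2023536) = Add(Rational(-1063465, 916), 2023536) = Rational(1852495511, 916)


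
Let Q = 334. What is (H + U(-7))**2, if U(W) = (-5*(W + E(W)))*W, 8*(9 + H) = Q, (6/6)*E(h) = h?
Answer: 3345241/16 ≈ 2.0908e+5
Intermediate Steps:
E(h) = h
H = 131/4 (H = -9 + (1/8)*334 = -9 + 167/4 = 131/4 ≈ 32.750)
U(W) = -10*W**2 (U(W) = (-5*(W + W))*W = (-10*W)*W = -10*W**2)
(H + U(-7))**2 = (131/4 - 10*(-7)**2)**2 = (131/4 - 10*49)**2 = (131/4 - 490)**2 = (-1829/4)**2 = 3345241/16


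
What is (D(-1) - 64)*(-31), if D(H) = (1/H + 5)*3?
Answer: 1612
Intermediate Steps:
D(H) = 15 + 3/H (D(H) = (1/H + 5)*3 = (5 + 1/H)*3 = 15 + 3/H)
(D(-1) - 64)*(-31) = ((15 + 3/(-1)) - 64)*(-31) = ((15 + 3*(-1)) - 64)*(-31) = ((15 - 3) - 64)*(-31) = (12 - 64)*(-31) = -52*(-31) = 1612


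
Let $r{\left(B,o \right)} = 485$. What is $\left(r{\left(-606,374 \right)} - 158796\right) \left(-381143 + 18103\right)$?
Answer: $57473225440$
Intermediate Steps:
$\left(r{\left(-606,374 \right)} - 158796\right) \left(-381143 + 18103\right) = \left(485 - 158796\right) \left(-381143 + 18103\right) = \left(-158311\right) \left(-363040\right) = 57473225440$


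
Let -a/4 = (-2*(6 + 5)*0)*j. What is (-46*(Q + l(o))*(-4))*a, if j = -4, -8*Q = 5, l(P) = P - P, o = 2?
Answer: 0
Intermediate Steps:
l(P) = 0
Q = -5/8 (Q = -⅛*5 = -5/8 ≈ -0.62500)
a = 0 (a = -4*(-2*(6 + 5)*0)*(-4) = -4*(-22*0)*(-4) = -4*(-2*0)*(-4) = -0*(-4) = -4*0 = 0)
(-46*(Q + l(o))*(-4))*a = -46*(-5/8 + 0)*(-4)*0 = -(-115)*(-4)/4*0 = -46*5/2*0 = -115*0 = 0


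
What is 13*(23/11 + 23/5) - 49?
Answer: 2089/55 ≈ 37.982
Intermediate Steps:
13*(23/11 + 23/5) - 49 = 13*(368/55) - 49 = 4784/55 - 49 = 2089/55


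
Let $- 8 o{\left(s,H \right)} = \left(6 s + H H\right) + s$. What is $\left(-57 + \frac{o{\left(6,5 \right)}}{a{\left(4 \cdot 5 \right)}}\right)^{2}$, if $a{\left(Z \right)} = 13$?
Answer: $\frac{35940025}{10816} \approx 3322.9$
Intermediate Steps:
$o{\left(s,H \right)} = - \frac{7 s}{8} - \frac{H^{2}}{8}$ ($o{\left(s,H \right)} = - \frac{\left(6 s + H H\right) + s}{8} = - \frac{\left(6 s + H^{2}\right) + s}{8} = - \frac{\left(H^{2} + 6 s\right) + s}{8} = - \frac{H^{2} + 7 s}{8} = - \frac{7 s}{8} - \frac{H^{2}}{8}$)
$\left(-57 + \frac{o{\left(6,5 \right)}}{a{\left(4 \cdot 5 \right)}}\right)^{2} = \left(-57 + \frac{\left(- \frac{7}{8}\right) 6 - \frac{5^{2}}{8}}{13}\right)^{2} = \left(-57 + \left(- \frac{21}{4} - \frac{25}{8}\right) \frac{1}{13}\right)^{2} = \left(-57 - \frac{67}{104}\right)^{2} = \left(- \frac{5995}{104}\right)^{2} = \frac{35940025}{10816}$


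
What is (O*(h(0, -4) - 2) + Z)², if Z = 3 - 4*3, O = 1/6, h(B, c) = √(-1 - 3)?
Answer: (28 - I)²/9 ≈ 87.0 - 6.2222*I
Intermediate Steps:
h(B, c) = 2*I (h(B, c) = √(-4) = 2*I)
O = ⅙ ≈ 0.16667
Z = -9 (Z = 3 - 12 = -9)
(O*(h(0, -4) - 2) + Z)² = ((2*I - 2)/6 - 9)² = ((-2 + 2*I)/6 - 9)² = ((-⅓ + I/3) - 9)² = (-28/3 + I/3)²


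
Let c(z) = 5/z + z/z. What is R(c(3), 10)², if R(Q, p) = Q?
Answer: 64/9 ≈ 7.1111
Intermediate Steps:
c(z) = 1 + 5/z (c(z) = 5/z + 1 = 1 + 5/z)
R(c(3), 10)² = ((5 + 3)/3)² = ((⅓)*8)² = (8/3)² = 64/9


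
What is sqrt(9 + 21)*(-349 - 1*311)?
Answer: -660*sqrt(30) ≈ -3615.0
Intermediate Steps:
sqrt(9 + 21)*(-349 - 1*311) = sqrt(30)*(-349 - 311) = sqrt(30)*(-660) = -660*sqrt(30)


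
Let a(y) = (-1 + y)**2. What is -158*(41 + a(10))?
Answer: -19276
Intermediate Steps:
-158*(41 + a(10)) = -158*(41 + (-1 + 10)**2) = -158*(41 + 9**2) = -158*(41 + 81) = -158*122 = -19276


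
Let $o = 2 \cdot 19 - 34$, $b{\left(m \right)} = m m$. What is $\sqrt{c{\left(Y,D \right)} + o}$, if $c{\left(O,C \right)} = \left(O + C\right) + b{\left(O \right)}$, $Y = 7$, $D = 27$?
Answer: $\sqrt{87} \approx 9.3274$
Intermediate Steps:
$b{\left(m \right)} = m^{2}$
$o = 4$ ($o = 38 - 34 = 4$)
$c{\left(O,C \right)} = C + O + O^{2}$ ($c{\left(O,C \right)} = \left(O + C\right) + O^{2} = \left(C + O\right) + O^{2} = C + O + O^{2}$)
$\sqrt{c{\left(Y,D \right)} + o} = \sqrt{\left(27 + 7 + 7^{2}\right) + 4} = \sqrt{\left(27 + 7 + 49\right) + 4} = \sqrt{83 + 4} = \sqrt{87}$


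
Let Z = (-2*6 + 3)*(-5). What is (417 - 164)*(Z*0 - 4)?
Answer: -1012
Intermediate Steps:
Z = 45 (Z = (-12 + 3)*(-5) = -9*(-5) = 45)
(417 - 164)*(Z*0 - 4) = (417 - 164)*(45*0 - 4) = 253*(0 - 4) = 253*(-4) = -1012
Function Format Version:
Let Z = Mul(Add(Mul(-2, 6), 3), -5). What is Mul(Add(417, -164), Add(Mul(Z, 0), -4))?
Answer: -1012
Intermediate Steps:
Z = 45 (Z = Mul(Add(-12, 3), -5) = Mul(-9, -5) = 45)
Mul(Add(417, -164), Add(Mul(Z, 0), -4)) = Mul(Add(417, -164), Add(Mul(45, 0), -4)) = Mul(253, Add(0, -4)) = Mul(253, -4) = -1012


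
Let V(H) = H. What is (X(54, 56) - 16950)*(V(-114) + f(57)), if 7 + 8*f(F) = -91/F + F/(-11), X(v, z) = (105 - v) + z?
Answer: 9776738309/5016 ≈ 1.9491e+6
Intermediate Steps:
X(v, z) = 105 + z - v
f(F) = -7/8 - 91/(8*F) - F/88 (f(F) = -7/8 + (-91/F + F/(-11))/8 = -7/8 + (-91/F + F*(-1/11))/8 = -7/8 + (-91/F - F/11)/8 = -7/8 + (-91/(8*F) - F/88) = -7/8 - 91/(8*F) - F/88)
(X(54, 56) - 16950)*(V(-114) + f(57)) = ((105 + 56 - 1*54) - 16950)*(-114 + (1/88)*(-1001 - 1*57*(77 + 57))/57) = ((105 + 56 - 54) - 16950)*(-114 + (1/88)*(1/57)*(-1001 - 1*57*134)) = (107 - 16950)*(-114 + (1/88)*(1/57)*(-1001 - 7638)) = -16843*(-114 + (1/88)*(1/57)*(-8639)) = -16843*(-114 - 8639/5016) = -16843*(-580463/5016) = 9776738309/5016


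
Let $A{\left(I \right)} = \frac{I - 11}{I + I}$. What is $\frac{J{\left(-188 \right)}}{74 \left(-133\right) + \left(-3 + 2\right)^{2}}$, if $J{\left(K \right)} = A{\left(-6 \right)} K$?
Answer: $\frac{799}{29523} \approx 0.027064$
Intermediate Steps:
$A{\left(I \right)} = \frac{-11 + I}{2 I}$
$J{\left(K \right)} = \frac{17 K}{12}$ ($J{\left(K \right)} = \frac{-11 - 6}{2 \left(-6\right)} K = \frac{1}{2} \left(- \frac{1}{6}\right) \left(-17\right) K = \frac{17 K}{12}$)
$\frac{J{\left(-188 \right)}}{74 \left(-133\right) + \left(-3 + 2\right)^{2}} = \frac{\frac{17}{12} \left(-188\right)}{74 \left(-133\right) + \left(-3 + 2\right)^{2}} = - \frac{799}{3 \left(-9842 + \left(-1\right)^{2}\right)} = - \frac{799}{3 \left(-9842 + 1\right)} = - \frac{799}{3 \left(-9841\right)} = \left(- \frac{799}{3}\right) \left(- \frac{1}{9841}\right) = \frac{799}{29523}$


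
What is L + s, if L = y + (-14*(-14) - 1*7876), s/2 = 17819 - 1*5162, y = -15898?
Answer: 1736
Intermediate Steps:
s = 25314 (s = 2*(17819 - 1*5162) = 2*(17819 - 5162) = 2*12657 = 25314)
L = -23578 (L = -15898 + (-14*(-14) - 1*7876) = -15898 + (196 - 7876) = -15898 - 7680 = -23578)
L + s = -23578 + 25314 = 1736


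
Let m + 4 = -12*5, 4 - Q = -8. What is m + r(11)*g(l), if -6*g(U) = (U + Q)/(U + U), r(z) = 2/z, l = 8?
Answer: -8453/132 ≈ -64.038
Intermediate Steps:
Q = 12 (Q = 4 - 1*(-8) = 4 + 8 = 12)
g(U) = -(12 + U)/(12*U) (g(U) = -(U + 12)/(6*(U + U)) = -(12 + U)/(6*(2*U)) = -(12 + U)*1/(2*U)/6 = -(12 + U)/(12*U))
m = -64 (m = -4 - 12*5 = -4 - 60 = -64)
m + r(11)*g(l) = -64 + (2/11)*((1/12)*(-12 - 1*8)/8) = -64 + (2*(1/11))*((1/12)*(1/8)*(-12 - 8)) = -64 + 2*((1/12)*(1/8)*(-20))/11 = -64 + (2/11)*(-5/24) = -64 - 5/132 = -8453/132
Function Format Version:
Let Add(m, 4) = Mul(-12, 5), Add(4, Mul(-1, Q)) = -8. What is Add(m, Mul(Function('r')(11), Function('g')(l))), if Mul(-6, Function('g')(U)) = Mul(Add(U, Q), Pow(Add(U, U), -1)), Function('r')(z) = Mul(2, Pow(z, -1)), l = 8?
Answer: Rational(-8453, 132) ≈ -64.038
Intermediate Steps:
Q = 12 (Q = Add(4, Mul(-1, -8)) = Add(4, 8) = 12)
Function('g')(U) = Mul(Rational(-1, 12), Pow(U, -1), Add(12, U)) (Function('g')(U) = Mul(Rational(-1, 6), Mul(Add(U, 12), Pow(Add(U, U), -1))) = Mul(Rational(-1, 6), Mul(Add(12, U), Pow(Mul(2, U), -1))) = Mul(Rational(-1, 6), Mul(Add(12, U), Mul(Rational(1, 2), Pow(U, -1)))) = Mul(Rational(-1, 6), Mul(Rational(1, 2), Pow(U, -1), Add(12, U))) = Mul(Rational(-1, 12), Pow(U, -1), Add(12, U)))
m = -64 (m = Add(-4, Mul(-12, 5)) = Add(-4, -60) = -64)
Add(m, Mul(Function('r')(11), Function('g')(l))) = Add(-64, Mul(Mul(2, Pow(11, -1)), Mul(Rational(1, 12), Pow(8, -1), Add(-12, Mul(-1, 8))))) = Add(-64, Mul(Mul(2, Rational(1, 11)), Mul(Rational(1, 12), Rational(1, 8), Add(-12, -8)))) = Add(-64, Mul(Rational(2, 11), Mul(Rational(1, 12), Rational(1, 8), -20))) = Add(-64, Mul(Rational(2, 11), Rational(-5, 24))) = Add(-64, Rational(-5, 132)) = Rational(-8453, 132)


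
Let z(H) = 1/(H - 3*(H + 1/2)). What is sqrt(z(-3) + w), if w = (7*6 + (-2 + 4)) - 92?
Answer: I*sqrt(430)/3 ≈ 6.9121*I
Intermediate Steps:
z(H) = 1/(-3/2 - 2*H) (z(H) = 1/(H - 3*(H + 1/2)) = 1/(H - 3*(1/2 + H)) = 1/(H + (-3/2 - 3*H)) = 1/(-3/2 - 2*H))
w = -48 (w = (42 + 2) - 92 = 44 - 92 = -48)
sqrt(z(-3) + w) = sqrt(-2/(3 + 4*(-3)) - 48) = sqrt(-2/(3 - 12) - 48) = sqrt(-2/(-9) - 48) = sqrt(-2*(-1/9) - 48) = sqrt(2/9 - 48) = sqrt(-430/9) = I*sqrt(430)/3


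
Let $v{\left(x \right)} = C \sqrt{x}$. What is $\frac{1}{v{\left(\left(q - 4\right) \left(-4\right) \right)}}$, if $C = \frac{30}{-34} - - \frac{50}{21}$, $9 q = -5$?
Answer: $\frac{1071 \sqrt{41}}{43870} \approx 0.15632$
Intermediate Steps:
$q = - \frac{5}{9}$ ($q = \frac{1}{9} \left(-5\right) = - \frac{5}{9} \approx -0.55556$)
$C = \frac{535}{357}$ ($C = 30 \left(- \frac{1}{34}\right) - \left(-50\right) \frac{1}{21} = - \frac{15}{17} - - \frac{50}{21} = - \frac{15}{17} + \frac{50}{21} = \frac{535}{357} \approx 1.4986$)
$v{\left(x \right)} = \frac{535 \sqrt{x}}{357}$
$\frac{1}{v{\left(\left(q - 4\right) \left(-4\right) \right)}} = \frac{1}{\frac{535}{357} \sqrt{\left(- \frac{5}{9} - 4\right) \left(-4\right)}} = \frac{1}{\frac{535}{357} \sqrt{\left(- \frac{41}{9}\right) \left(-4\right)}} = \frac{1}{\frac{535}{357} \sqrt{\frac{164}{9}}} = \frac{1}{\frac{535}{357} \frac{2 \sqrt{41}}{3}} = \frac{1}{\frac{1070}{1071} \sqrt{41}} = \frac{1071 \sqrt{41}}{43870}$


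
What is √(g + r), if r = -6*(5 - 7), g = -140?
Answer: 8*I*√2 ≈ 11.314*I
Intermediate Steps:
r = 12 (r = -6*(-2) = 12)
√(g + r) = √(-140 + 12) = √(-128) = 8*I*√2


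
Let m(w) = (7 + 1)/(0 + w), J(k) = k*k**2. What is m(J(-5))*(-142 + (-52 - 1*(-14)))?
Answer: 288/25 ≈ 11.520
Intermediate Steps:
J(k) = k**3
m(w) = 8/w
m(J(-5))*(-142 + (-52 - 1*(-14))) = (8/((-5)**3))*(-142 + (-52 - 1*(-14))) = (8/(-125))*(-142 + (-52 + 14)) = (8*(-1/125))*(-142 - 38) = -8/125*(-180) = 288/25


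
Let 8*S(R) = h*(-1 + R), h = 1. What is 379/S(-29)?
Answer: -1516/15 ≈ -101.07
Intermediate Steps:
S(R) = -1/8 + R/8 (S(R) = (1*(-1 + R))/8 = (-1 + R)/8 = -1/8 + R/8)
379/S(-29) = 379/(-1/8 + (1/8)*(-29)) = 379/(-1/8 - 29/8) = 379/(-15/4) = 379*(-4/15) = -1516/15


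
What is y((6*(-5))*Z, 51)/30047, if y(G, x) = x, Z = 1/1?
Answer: 51/30047 ≈ 0.0016973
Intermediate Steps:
Z = 1
y((6*(-5))*Z, 51)/30047 = 51/30047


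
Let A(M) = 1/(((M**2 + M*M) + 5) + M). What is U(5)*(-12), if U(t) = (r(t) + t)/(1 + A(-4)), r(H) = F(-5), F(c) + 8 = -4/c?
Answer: 2178/85 ≈ 25.624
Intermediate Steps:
A(M) = 1/(5 + M + 2*M**2) (A(M) = 1/(((M**2 + M**2) + 5) + M) = 1/((2*M**2 + 5) + M) = 1/((5 + 2*M**2) + M) = 1/(5 + M + 2*M**2))
F(c) = -8 - 4/c
r(H) = -36/5 (r(H) = -8 - 4/(-5) = -8 - 4*(-1/5) = -8 + 4/5 = -36/5)
U(t) = -594/85 + 33*t/34 (U(t) = (-36/5 + t)/(1 + 1/(5 - 4 + 2*(-4)**2)) = (-36/5 + t)/(1 + 1/(5 - 4 + 2*16)) = (-36/5 + t)/(1 + 1/(5 - 4 + 32)) = (-36/5 + t)/(1 + 1/33) = (-36/5 + t)/(34/33) = (-36/5 + t)*(33/34) = -594/85 + 33*t/34)
U(5)*(-12) = (-594/85 + (33/34)*5)*(-12) = (-594/85 + 165/34)*(-12) = -363/170*(-12) = 2178/85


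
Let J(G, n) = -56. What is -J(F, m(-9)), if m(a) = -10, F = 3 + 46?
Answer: 56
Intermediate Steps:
F = 49
-J(F, m(-9)) = -1*(-56) = 56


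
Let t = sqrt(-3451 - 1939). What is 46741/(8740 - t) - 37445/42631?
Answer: 1455492457999/325670955669 + 327187*I*sqrt(110)/76392990 ≈ 4.4692 + 0.04492*I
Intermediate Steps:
t = 7*I*sqrt(110) (t = sqrt(-5390) = 7*I*sqrt(110) ≈ 73.417*I)
46741/(8740 - t) - 37445/42631 = 46741/(8740 - 7*I*sqrt(110)) - 37445/42631 = -37445/42631 + 46741/(8740 - 7*I*sqrt(110))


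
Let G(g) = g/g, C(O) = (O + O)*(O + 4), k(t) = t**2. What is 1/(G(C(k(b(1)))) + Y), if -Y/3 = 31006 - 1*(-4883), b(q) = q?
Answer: -1/107666 ≈ -9.2880e-6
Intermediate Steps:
C(O) = 2*O*(4 + O) (C(O) = (2*O)*(4 + O) = 2*O*(4 + O))
G(g) = 1
Y = -107667 (Y = -3*(31006 - 1*(-4883)) = -3*(31006 + 4883) = -3*35889 = -107667)
1/(G(C(k(b(1)))) + Y) = 1/(1 - 107667) = 1/(-107666) = -1/107666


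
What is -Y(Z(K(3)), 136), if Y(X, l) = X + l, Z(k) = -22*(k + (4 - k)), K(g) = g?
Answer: -48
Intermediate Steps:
Z(k) = -88 (Z(k) = -22*4 = -88)
-Y(Z(K(3)), 136) = -(-88 + 136) = -1*48 = -48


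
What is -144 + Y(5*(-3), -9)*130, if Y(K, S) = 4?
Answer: 376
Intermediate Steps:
-144 + Y(5*(-3), -9)*130 = -144 + 4*130 = -144 + 520 = 376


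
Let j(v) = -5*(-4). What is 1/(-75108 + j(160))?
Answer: -1/75088 ≈ -1.3318e-5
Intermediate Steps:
j(v) = 20
1/(-75108 + j(160)) = 1/(-75108 + 20) = 1/(-75088) = -1/75088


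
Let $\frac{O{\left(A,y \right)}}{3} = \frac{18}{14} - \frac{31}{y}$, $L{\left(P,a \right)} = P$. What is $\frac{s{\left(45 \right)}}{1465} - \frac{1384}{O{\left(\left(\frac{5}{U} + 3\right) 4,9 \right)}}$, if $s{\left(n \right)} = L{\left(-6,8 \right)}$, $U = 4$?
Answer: $\frac{5322243}{24905} \approx 213.7$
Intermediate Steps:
$s{\left(n \right)} = -6$
$O{\left(A,y \right)} = \frac{27}{7} - \frac{93}{y}$ ($O{\left(A,y \right)} = 3 \left(\frac{18}{14} - \frac{31}{y}\right) = 3 \left(18 \cdot \frac{1}{14} - \frac{31}{y}\right) = 3 \left(\frac{9}{7} - \frac{31}{y}\right) = \frac{27}{7} - \frac{93}{y}$)
$\frac{s{\left(45 \right)}}{1465} - \frac{1384}{O{\left(\left(\frac{5}{U} + 3\right) 4,9 \right)}} = - \frac{6}{1465} - \frac{1384}{\frac{27}{7} - \frac{93}{9}} = \left(-6\right) \frac{1}{1465} - \frac{1384}{\frac{27}{7} - \frac{31}{3}} = - \frac{6}{1465} - \frac{1384}{\frac{27}{7} - \frac{31}{3}} = - \frac{6}{1465} - \frac{1384}{- \frac{136}{21}} = - \frac{6}{1465} - - \frac{3633}{17} = - \frac{6}{1465} + \frac{3633}{17} = \frac{5322243}{24905}$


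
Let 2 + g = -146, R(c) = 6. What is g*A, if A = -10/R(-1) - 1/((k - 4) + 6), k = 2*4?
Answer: 3922/15 ≈ 261.47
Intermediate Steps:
k = 8
g = -148 (g = -2 - 146 = -148)
A = -53/30 (A = -10/6 - 1/((8 - 4) + 6) = -10*1/6 - 1/(4 + 6) = -5/3 - 1/10 = -53/30 ≈ -1.7667)
g*A = -148*(-53/30) = 3922/15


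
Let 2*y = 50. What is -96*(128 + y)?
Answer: -14688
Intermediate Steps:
y = 25 (y = (½)*50 = 25)
-96*(128 + y) = -96*(128 + 25) = -96*153 = -14688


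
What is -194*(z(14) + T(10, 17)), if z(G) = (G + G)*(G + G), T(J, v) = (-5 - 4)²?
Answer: -167810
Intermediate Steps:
T(J, v) = 81 (T(J, v) = (-9)² = 81)
z(G) = 4*G² (z(G) = (2*G)*(2*G) = 4*G²)
-194*(z(14) + T(10, 17)) = -194*(4*14² + 81) = -194*(4*196 + 81) = -194*(784 + 81) = -194*865 = -167810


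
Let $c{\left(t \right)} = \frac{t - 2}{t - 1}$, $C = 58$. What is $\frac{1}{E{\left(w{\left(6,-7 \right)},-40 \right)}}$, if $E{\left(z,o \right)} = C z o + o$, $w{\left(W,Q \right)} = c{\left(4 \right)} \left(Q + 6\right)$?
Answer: $\frac{3}{4520} \approx 0.00066372$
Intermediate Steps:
$c{\left(t \right)} = \frac{-2 + t}{-1 + t}$
$w{\left(W,Q \right)} = 4 + \frac{2 Q}{3}$ ($w{\left(W,Q \right)} = \frac{-2 + 4}{-1 + 4} \left(Q + 6\right) = \frac{1}{3} \cdot 2 \left(6 + Q\right) = \frac{2 \left(6 + Q\right)}{3} = 4 + \frac{2 Q}{3}$)
$E{\left(z,o \right)} = o + 58 o z$ ($E{\left(z,o \right)} = 58 z o + o = 58 o z + o = o + 58 o z$)
$\frac{1}{E{\left(w{\left(6,-7 \right)},-40 \right)}} = \frac{1}{\left(-40\right) \left(1 + 58 \left(4 + \frac{2}{3} \left(-7\right)\right)\right)} = \frac{1}{\left(-40\right) \left(1 + 58 \left(4 - \frac{14}{3}\right)\right)} = \frac{1}{\left(-40\right) \left(1 + 58 \left(- \frac{2}{3}\right)\right)} = \frac{1}{\left(-40\right) \left(1 - \frac{116}{3}\right)} = \frac{1}{\left(-40\right) \left(- \frac{113}{3}\right)} = \frac{1}{\frac{4520}{3}} = \frac{3}{4520}$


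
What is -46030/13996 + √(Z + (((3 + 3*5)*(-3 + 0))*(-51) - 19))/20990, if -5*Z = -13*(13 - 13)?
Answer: -23015/6998 + √2735/20990 ≈ -3.2863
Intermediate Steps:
Z = 0 (Z = -(-13)*(13 - 13)/5 = -(-13)*0/5 = -⅕*0 = 0)
-46030/13996 + √(Z + (((3 + 3*5)*(-3 + 0))*(-51) - 19))/20990 = -46030/13996 + √(0 + (((3 + 3*5)*(-3 + 0))*(-51) - 19))/20990 = -46030*1/13996 + √(0 + (((3 + 15)*(-3))*(-51) - 19))*(1/20990) = -23015/6998 + √(0 + ((18*(-3))*(-51) - 19))*(1/20990) = -23015/6998 + √(0 + (-54*(-51) - 19))*(1/20990) = -23015/6998 + √(0 + (2754 - 19))*(1/20990) = -23015/6998 + √(0 + 2735)*(1/20990) = -23015/6998 + √2735*(1/20990) = -23015/6998 + √2735/20990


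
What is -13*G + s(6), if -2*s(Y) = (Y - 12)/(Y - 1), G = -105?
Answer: 6828/5 ≈ 1365.6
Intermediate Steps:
s(Y) = -(-12 + Y)/(2*(-1 + Y)) (s(Y) = -(Y - 12)/(2*(Y - 1)) = -(-12 + Y)/(2*(-1 + Y)))
-13*G + s(6) = -13*(-105) + (12 - 1*6)/(2*(-1 + 6)) = 1365 + (1/2)*(12 - 6)/5 = 1365 + (1/2)*(1/5)*6 = 1365 + 3/5 = 6828/5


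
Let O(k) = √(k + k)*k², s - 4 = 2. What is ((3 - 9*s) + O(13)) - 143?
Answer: -194 + 169*√26 ≈ 667.73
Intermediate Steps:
s = 6 (s = 4 + 2 = 6)
O(k) = √2*k^(5/2) (O(k) = √(2*k)*k² = (√2*√k)*k² = √2*k^(5/2))
((3 - 9*s) + O(13)) - 143 = ((3 - 9*6) + √2*13^(5/2)) - 143 = ((3 - 54) + √2*(169*√13)) - 143 = (-51 + 169*√26) - 143 = -194 + 169*√26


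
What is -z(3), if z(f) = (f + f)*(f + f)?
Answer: -36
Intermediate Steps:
z(f) = 4*f² (z(f) = (2*f)*(2*f) = 4*f²)
-z(3) = -4*3² = -4*9 = -1*36 = -36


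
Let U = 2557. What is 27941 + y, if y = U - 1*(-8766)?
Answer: 39264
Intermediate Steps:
y = 11323 (y = 2557 - 1*(-8766) = 2557 + 8766 = 11323)
27941 + y = 27941 + 11323 = 39264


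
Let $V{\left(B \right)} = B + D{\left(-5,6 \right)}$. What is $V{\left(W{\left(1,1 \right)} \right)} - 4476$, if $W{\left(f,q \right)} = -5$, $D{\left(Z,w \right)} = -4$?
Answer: $-4485$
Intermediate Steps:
$V{\left(B \right)} = -4 + B$ ($V{\left(B \right)} = B - 4 = -4 + B$)
$V{\left(W{\left(1,1 \right)} \right)} - 4476 = \left(-4 - 5\right) - 4476 = -9 - 4476 = -4485$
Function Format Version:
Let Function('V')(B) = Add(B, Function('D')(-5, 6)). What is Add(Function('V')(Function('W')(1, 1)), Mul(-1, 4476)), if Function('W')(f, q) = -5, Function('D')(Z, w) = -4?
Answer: -4485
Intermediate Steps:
Function('V')(B) = Add(-4, B) (Function('V')(B) = Add(B, -4) = Add(-4, B))
Add(Function('V')(Function('W')(1, 1)), Mul(-1, 4476)) = Add(Add(-4, -5), Mul(-1, 4476)) = Add(-9, -4476) = -4485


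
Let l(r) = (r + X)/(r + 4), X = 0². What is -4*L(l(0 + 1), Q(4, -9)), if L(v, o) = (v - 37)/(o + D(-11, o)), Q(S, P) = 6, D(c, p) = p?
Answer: 184/15 ≈ 12.267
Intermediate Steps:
X = 0
l(r) = r/(4 + r) (l(r) = (r + 0)/(r + 4) = r/(4 + r))
L(v, o) = (-37 + v)/(2*o) (L(v, o) = (v - 37)/(o + o) = (-37 + v)/((2*o)) = (-37 + v)*(1/(2*o)) = (-37 + v)/(2*o))
-4*L(l(0 + 1), Q(4, -9)) = -2*(-37 + (0 + 1)/(4 + (0 + 1)))/6 = -2*(-37 + 1/(4 + 1))/6 = -2*(-37 + 1/5)/6 = -2*(-37 + 1*(⅕))/6 = -2*(-37 + ⅕)/6 = -2*(-184)/(6*5) = -4*(-46/15) = 184/15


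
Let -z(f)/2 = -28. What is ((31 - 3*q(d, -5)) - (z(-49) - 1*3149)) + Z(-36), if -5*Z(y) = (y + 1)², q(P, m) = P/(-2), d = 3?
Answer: 5767/2 ≈ 2883.5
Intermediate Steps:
z(f) = 56 (z(f) = -2*(-28) = 56)
q(P, m) = -P/2 (q(P, m) = P*(-½) = -P/2)
Z(y) = -(1 + y)²/5 (Z(y) = -(y + 1)²/5 = -(1 + y)²/5)
((31 - 3*q(d, -5)) - (z(-49) - 1*3149)) + Z(-36) = ((31 - (-3)*3/2) - (56 - 1*3149)) - (1 - 36)²/5 = ((31 - 3*(-3/2)) - (56 - 3149)) - ⅕*(-35)² = ((31 + 9/2) - 1*(-3093)) - ⅕*1225 = (71/2 + 3093) - 245 = 6257/2 - 245 = 5767/2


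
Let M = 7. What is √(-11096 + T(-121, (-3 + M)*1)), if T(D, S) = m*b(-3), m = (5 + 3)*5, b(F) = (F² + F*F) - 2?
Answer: 2*I*√2614 ≈ 102.25*I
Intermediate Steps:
b(F) = -2 + 2*F² (b(F) = (F² + F²) - 2 = 2*F² - 2 = -2 + 2*F²)
m = 40 (m = 8*5 = 40)
T(D, S) = 640 (T(D, S) = 40*(-2 + 2*(-3)²) = 40*(-2 + 2*9) = 40*(-2 + 18) = 40*16 = 640)
√(-11096 + T(-121, (-3 + M)*1)) = √(-11096 + 640) = √(-10456) = 2*I*√2614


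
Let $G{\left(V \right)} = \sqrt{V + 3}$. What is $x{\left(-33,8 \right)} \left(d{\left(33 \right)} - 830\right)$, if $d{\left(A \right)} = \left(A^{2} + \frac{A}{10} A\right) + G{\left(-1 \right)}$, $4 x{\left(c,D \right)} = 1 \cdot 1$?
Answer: $\frac{3679}{40} + \frac{\sqrt{2}}{4} \approx 92.329$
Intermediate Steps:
$x{\left(c,D \right)} = \frac{1}{4}$ ($x{\left(c,D \right)} = \frac{1 \cdot 1}{4} = \frac{1}{4} \cdot 1 = \frac{1}{4}$)
$G{\left(V \right)} = \sqrt{3 + V}$
$d{\left(A \right)} = \sqrt{2} + \frac{11 A^{2}}{10}$ ($d{\left(A \right)} = \left(A^{2} + \frac{A}{10} A\right) + \sqrt{3 - 1} = \left(A^{2} + A \frac{1}{10} A\right) + \sqrt{2} = \left(A^{2} + \frac{A}{10} A\right) + \sqrt{2} = \left(A^{2} + \frac{A^{2}}{10}\right) + \sqrt{2} = \frac{11 A^{2}}{10} + \sqrt{2} = \sqrt{2} + \frac{11 A^{2}}{10}$)
$x{\left(-33,8 \right)} \left(d{\left(33 \right)} - 830\right) = \frac{\left(\sqrt{2} + \frac{11 \cdot 33^{2}}{10}\right) - 830}{4} = \frac{\left(\sqrt{2} + \frac{11}{10} \cdot 1089\right) - 830}{4} = \frac{\left(\sqrt{2} + \frac{11979}{10}\right) - 830}{4} = \frac{\left(\frac{11979}{10} + \sqrt{2}\right) - 830}{4} = \frac{\frac{3679}{10} + \sqrt{2}}{4} = \frac{3679}{40} + \frac{\sqrt{2}}{4}$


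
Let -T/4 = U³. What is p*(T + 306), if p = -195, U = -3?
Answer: -80730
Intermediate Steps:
T = 108 (T = -4*(-3)³ = -4*(-27) = 108)
p*(T + 306) = -195*(108 + 306) = -195*414 = -80730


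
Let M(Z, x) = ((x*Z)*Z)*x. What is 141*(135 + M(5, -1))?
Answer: 22560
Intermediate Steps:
M(Z, x) = Z²*x² (M(Z, x) = ((Z*x)*Z)*x = (x*Z²)*x = Z²*x²)
141*(135 + M(5, -1)) = 141*(135 + 5²*(-1)²) = 141*(135 + 25*1) = 141*(135 + 25) = 141*160 = 22560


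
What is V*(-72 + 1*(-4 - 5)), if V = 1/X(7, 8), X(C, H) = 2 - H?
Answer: 27/2 ≈ 13.500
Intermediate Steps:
V = -⅙ (V = 1/(2 - 1*8) = 1/(2 - 8) = 1/(-6) = -⅙ ≈ -0.16667)
V*(-72 + 1*(-4 - 5)) = -(-72 + 1*(-4 - 5))/6 = -(-72 + 1*(-9))/6 = -(-72 - 9)/6 = -⅙*(-81) = 27/2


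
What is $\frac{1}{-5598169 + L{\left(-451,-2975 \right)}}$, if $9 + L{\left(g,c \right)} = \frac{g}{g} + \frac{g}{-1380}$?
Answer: $- \frac{1380}{7725483809} \approx -1.7863 \cdot 10^{-7}$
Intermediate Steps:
$L{\left(g,c \right)} = -8 - \frac{g}{1380}$ ($L{\left(g,c \right)} = -9 + \left(\frac{g}{g} + \frac{g}{-1380}\right) = -9 + \left(1 + g \left(- \frac{1}{1380}\right)\right) = -9 - \left(-1 + \frac{g}{1380}\right) = -8 - \frac{g}{1380}$)
$\frac{1}{-5598169 + L{\left(-451,-2975 \right)}} = \frac{1}{-5598169 - \frac{10589}{1380}} = \frac{1}{- \frac{7725483809}{1380}} = - \frac{1380}{7725483809}$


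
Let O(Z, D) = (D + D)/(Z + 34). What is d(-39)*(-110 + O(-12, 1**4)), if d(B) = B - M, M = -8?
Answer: 37479/11 ≈ 3407.2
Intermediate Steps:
O(Z, D) = 2*D/(34 + Z) (O(Z, D) = (2*D)/(34 + Z) = 2*D/(34 + Z))
d(B) = 8 + B (d(B) = B - 1*(-8) = B + 8 = 8 + B)
d(-39)*(-110 + O(-12, 1**4)) = (8 - 39)*(-110 + 2*1**4/(34 - 12)) = -31*(-110 + 2*1/22) = -31*(-110 + 2*1*(1/22)) = -31*(-110 + 1/11) = -31*(-1209/11) = 37479/11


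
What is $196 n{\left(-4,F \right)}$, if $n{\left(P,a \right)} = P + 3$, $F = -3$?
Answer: $-196$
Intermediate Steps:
$n{\left(P,a \right)} = 3 + P$
$196 n{\left(-4,F \right)} = 196 \left(3 - 4\right) = 196 \left(-1\right) = -196$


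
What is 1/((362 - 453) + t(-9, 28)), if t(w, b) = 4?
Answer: -1/87 ≈ -0.011494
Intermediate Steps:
1/((362 - 453) + t(-9, 28)) = 1/((362 - 453) + 4) = 1/(-91 + 4) = 1/(-87) = -1/87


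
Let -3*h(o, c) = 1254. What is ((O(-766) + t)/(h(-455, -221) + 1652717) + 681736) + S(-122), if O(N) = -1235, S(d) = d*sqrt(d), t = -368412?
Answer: 1126431341417/1652299 - 122*I*sqrt(122) ≈ 6.8174e+5 - 1347.5*I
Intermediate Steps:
S(d) = d**(3/2)
h(o, c) = -418 (h(o, c) = -1/3*1254 = -418)
((O(-766) + t)/(h(-455, -221) + 1652717) + 681736) + S(-122) = ((-1235 - 368412)/(-418 + 1652717) + 681736) + (-122)**(3/2) = (-369647/1652299 + 681736) - 122*I*sqrt(122) = 1126431341417/1652299 - 122*I*sqrt(122)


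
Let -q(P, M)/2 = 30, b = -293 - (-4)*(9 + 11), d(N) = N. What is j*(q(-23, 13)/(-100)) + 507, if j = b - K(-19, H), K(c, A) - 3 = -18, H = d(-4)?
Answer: 1941/5 ≈ 388.20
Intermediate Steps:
H = -4
K(c, A) = -15 (K(c, A) = 3 - 18 = -15)
b = -213 (b = -293 - (-4)*20 = -293 - 1*(-80) = -293 + 80 = -213)
q(P, M) = -60 (q(P, M) = -2*30 = -60)
j = -198 (j = -213 - 1*(-15) = -213 + 15 = -198)
j*(q(-23, 13)/(-100)) + 507 = -(-11880)/(-100) + 507 = -(-11880)*(-1)/100 + 507 = -198*⅗ + 507 = -594/5 + 507 = 1941/5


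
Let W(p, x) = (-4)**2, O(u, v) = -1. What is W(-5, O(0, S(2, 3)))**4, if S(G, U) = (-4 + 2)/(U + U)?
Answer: 65536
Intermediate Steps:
S(G, U) = -1/U (S(G, U) = -2*1/(2*U) = -1/U)
W(p, x) = 16
W(-5, O(0, S(2, 3)))**4 = 16**4 = 65536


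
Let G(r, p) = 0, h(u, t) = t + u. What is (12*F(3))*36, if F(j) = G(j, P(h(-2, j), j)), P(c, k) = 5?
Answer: 0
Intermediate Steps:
F(j) = 0
(12*F(3))*36 = (12*0)*36 = 0*36 = 0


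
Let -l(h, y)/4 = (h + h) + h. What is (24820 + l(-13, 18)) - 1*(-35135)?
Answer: 60111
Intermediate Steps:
l(h, y) = -12*h (l(h, y) = -4*((h + h) + h) = -4*(2*h + h) = -12*h)
(24820 + l(-13, 18)) - 1*(-35135) = (24820 - 12*(-13)) - 1*(-35135) = (24820 + 156) + 35135 = 24976 + 35135 = 60111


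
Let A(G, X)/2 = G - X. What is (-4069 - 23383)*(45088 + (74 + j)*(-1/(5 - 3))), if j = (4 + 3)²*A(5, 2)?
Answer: -1232704608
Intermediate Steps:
A(G, X) = -2*X + 2*G (A(G, X) = 2*(G - X) = -2*X + 2*G)
j = 294 (j = (4 + 3)²*(-2*2 + 2*5) = 7²*(-4 + 10) = 49*6 = 294)
(-4069 - 23383)*(45088 + (74 + j)*(-1/(5 - 3))) = (-4069 - 23383)*(45088 + (74 + 294)*(-1/(5 - 3))) = -27452*(45088 + 368*(-1/2)) = -27452*(45088 + 368*(-1*½)) = -27452*(45088 + 368*(-½)) = -27452*(45088 - 184) = -27452*44904 = -1232704608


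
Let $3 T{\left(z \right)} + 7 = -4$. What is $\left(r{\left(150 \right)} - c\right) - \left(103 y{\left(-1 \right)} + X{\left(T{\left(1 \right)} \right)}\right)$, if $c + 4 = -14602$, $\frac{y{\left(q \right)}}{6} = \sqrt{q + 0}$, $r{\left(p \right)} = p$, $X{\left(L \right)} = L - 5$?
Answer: $\frac{44294}{3} - 618 i \approx 14765.0 - 618.0 i$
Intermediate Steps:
$T{\left(z \right)} = - \frac{11}{3}$ ($T{\left(z \right)} = - \frac{7}{3} + \frac{1}{3} \left(-4\right) = - \frac{7}{3} - \frac{4}{3} = - \frac{11}{3}$)
$X{\left(L \right)} = -5 + L$
$y{\left(q \right)} = 6 \sqrt{q}$ ($y{\left(q \right)} = 6 \sqrt{q + 0} = 6 \sqrt{q}$)
$c = -14606$ ($c = -4 - 14602 = -14606$)
$\left(r{\left(150 \right)} - c\right) - \left(103 y{\left(-1 \right)} + X{\left(T{\left(1 \right)} \right)}\right) = \left(150 - -14606\right) - \left(103 \cdot 6 \sqrt{-1} - \frac{26}{3}\right) = \left(150 + 14606\right) - \left(103 \cdot 6 i - \frac{26}{3}\right) = 14756 - \left(618 i - \frac{26}{3}\right) = 14756 - \left(- \frac{26}{3} + 618 i\right) = 14756 + \left(\frac{26}{3} - 618 i\right) = \frac{44294}{3} - 618 i$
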